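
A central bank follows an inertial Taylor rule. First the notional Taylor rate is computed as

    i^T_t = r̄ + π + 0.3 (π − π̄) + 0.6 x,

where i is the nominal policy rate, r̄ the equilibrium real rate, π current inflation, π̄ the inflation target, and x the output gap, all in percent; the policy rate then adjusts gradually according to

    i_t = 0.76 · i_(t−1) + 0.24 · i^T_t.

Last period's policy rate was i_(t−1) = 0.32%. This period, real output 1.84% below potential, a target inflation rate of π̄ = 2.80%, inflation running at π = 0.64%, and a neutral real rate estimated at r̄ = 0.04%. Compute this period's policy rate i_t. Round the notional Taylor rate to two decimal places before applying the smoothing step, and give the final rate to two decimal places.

-0.01%

Output 1.84% below potential → x = -1.84.
i^T_t = 0.04 + 0.64 + 0.3 × (0.64 − 2.80) + 0.6 × (-1.84)
   = 0.04 + 0.64 − 0.648 − 1.104 = -1.07
i_t = 0.76 × 0.32 + 0.24 × (-1.07) = 0.2432 − 0.2568 = -0.01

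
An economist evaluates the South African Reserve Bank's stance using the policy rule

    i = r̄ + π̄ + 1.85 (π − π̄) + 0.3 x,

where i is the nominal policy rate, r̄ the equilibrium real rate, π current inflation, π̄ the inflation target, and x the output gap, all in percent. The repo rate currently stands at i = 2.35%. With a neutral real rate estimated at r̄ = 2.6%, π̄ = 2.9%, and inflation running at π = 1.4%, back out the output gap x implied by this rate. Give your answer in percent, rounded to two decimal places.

0.3 x = 2.35 − 2.6 − 2.9 − 1.85 × (1.4 − 2.9) = -0.375
x = -0.375 / 0.3 = -1.25

-1.25%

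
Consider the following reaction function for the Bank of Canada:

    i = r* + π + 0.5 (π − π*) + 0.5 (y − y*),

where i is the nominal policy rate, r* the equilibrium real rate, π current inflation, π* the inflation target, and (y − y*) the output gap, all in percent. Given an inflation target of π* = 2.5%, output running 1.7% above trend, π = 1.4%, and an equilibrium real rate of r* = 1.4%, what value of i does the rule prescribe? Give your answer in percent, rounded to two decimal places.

Output 1.7% above potential → (y − y*) = 1.7.
i = 1.4 + 1.4 + 0.5 × (1.4 − 2.5) + 0.5 × 1.7
   = 1.4 + 1.4 − 0.55 + 0.85 = 3.10

3.10%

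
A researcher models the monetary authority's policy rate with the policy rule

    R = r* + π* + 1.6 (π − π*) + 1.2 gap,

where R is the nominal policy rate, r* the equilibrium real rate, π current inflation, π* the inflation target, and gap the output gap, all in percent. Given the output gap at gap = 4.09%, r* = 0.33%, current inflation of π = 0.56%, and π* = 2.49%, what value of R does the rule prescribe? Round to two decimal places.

4.64%

R = 0.33 + 2.49 + 1.6 × (0.56 − 2.49) + 1.2 × 4.09
   = 0.33 + 2.49 − 3.088 + 4.908 = 4.64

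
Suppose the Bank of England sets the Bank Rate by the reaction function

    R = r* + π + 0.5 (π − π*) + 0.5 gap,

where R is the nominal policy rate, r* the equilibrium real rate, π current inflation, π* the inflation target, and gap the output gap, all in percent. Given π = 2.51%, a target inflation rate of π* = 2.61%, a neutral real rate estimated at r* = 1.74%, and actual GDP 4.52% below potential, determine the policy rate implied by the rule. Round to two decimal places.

1.94%

Output 4.52% below potential → gap = -4.52.
R = 1.74 + 2.51 + 0.5 × (2.51 − 2.61) + 0.5 × (-4.52)
   = 1.74 + 2.51 − 0.05 − 2.26 = 1.94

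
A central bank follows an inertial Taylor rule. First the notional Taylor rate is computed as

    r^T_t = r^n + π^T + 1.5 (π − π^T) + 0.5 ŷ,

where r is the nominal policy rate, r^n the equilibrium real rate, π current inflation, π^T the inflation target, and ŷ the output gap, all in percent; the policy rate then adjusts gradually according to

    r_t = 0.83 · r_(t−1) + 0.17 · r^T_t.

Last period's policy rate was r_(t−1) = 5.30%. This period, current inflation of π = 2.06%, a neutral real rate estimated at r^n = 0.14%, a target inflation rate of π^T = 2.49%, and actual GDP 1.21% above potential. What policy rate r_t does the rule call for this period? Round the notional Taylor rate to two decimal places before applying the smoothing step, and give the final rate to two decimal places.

Output 1.21% above potential → ŷ = 1.21.
r^T_t = 0.14 + 2.49 + 1.5 × (2.06 − 2.49) + 0.5 × 1.21
   = 0.14 + 2.49 − 0.645 + 0.605 = 2.59
r_t = 0.83 × 5.30 + 0.17 × 2.59 = 4.399 + 0.4403 = 4.84

4.84%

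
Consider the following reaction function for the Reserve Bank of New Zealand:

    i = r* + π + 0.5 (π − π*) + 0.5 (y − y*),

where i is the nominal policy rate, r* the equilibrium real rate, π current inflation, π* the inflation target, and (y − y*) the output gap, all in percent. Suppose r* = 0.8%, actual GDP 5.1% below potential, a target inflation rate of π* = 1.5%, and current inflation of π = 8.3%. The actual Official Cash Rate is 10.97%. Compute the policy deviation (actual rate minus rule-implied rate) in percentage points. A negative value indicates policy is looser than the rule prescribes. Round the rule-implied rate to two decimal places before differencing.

Output 5.1% below potential → (y − y*) = -5.1.
i = 0.8 + 8.3 + 0.5 × (8.3 − 1.5) + 0.5 × (-5.1)
   = 0.8 + 8.3 + 3.4 − 2.55 = 9.95
Deviation = 10.97 − 9.95 = 1.02 pp.

1.02 pp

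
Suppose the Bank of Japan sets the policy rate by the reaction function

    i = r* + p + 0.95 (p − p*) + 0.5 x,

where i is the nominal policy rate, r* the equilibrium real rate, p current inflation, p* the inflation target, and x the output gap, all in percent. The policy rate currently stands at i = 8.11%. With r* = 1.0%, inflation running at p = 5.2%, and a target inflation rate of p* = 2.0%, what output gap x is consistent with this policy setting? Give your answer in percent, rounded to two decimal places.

-2.26%

0.5 x = 8.11 − 1.0 − 5.2 − 0.95 × (5.2 − 2.0) = -1.13
x = -1.13 / 0.5 = -2.26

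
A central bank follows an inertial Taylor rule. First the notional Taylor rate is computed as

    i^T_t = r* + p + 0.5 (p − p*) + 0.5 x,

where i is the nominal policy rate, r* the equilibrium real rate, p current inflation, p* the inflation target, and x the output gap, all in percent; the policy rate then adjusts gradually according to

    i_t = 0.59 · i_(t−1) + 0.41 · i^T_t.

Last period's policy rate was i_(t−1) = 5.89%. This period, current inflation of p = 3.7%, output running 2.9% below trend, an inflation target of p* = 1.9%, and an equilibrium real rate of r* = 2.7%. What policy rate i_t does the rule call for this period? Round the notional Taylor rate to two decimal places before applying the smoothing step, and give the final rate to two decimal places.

5.87%

Output 2.9% below potential → x = -2.9.
i^T_t = 2.7 + 3.7 + 0.5 × (3.7 − 1.9) + 0.5 × (-2.9)
   = 2.7 + 3.7 + 0.9 − 1.45 = 5.85
i_t = 0.59 × 5.89 + 0.41 × 5.85 = 3.4751 + 2.3985 = 5.87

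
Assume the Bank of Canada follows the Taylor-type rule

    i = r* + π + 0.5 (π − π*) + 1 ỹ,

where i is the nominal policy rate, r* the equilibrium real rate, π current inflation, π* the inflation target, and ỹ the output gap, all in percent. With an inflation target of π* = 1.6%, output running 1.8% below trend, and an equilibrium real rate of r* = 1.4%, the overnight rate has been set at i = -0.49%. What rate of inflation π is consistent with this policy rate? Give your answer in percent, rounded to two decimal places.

Output 1.8% below potential → ỹ = -1.8.
Collecting π: i = r* + (1 + 0.5) π − 0.5 π* + 1 ỹ
1.5 π = -0.49 − 1.4 + 0.5 × 1.6 − 1 × (-1.8) = 0.71
π = 0.71 / 1.5 = 0.47

0.47%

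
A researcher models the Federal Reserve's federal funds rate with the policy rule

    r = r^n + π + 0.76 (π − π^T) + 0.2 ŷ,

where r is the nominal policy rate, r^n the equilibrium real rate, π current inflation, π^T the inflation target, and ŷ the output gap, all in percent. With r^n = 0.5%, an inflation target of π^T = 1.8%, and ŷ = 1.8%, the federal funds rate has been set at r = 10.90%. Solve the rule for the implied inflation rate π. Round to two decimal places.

Collecting π: r = r^n + (1 + 0.76) π − 0.76 π^T + 0.2 ŷ
1.76 π = 10.90 − 0.5 + 0.76 × 1.8 − 0.2 × 1.8 = 11.408
π = 11.408 / 1.76 = 6.48

6.48%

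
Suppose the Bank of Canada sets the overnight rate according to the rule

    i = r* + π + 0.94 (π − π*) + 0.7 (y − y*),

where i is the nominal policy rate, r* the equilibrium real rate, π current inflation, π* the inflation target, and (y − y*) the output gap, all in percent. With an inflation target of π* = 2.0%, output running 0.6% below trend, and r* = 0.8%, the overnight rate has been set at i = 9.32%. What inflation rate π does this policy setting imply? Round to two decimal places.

5.58%

Output 0.6% below potential → (y − y*) = -0.6.
Collecting π: i = r* + (1 + 0.94) π − 0.94 π* + 0.7 (y − y*)
1.94 π = 9.32 − 0.8 + 0.94 × 2.0 − 0.7 × (-0.6) = 10.82
π = 10.82 / 1.94 = 5.58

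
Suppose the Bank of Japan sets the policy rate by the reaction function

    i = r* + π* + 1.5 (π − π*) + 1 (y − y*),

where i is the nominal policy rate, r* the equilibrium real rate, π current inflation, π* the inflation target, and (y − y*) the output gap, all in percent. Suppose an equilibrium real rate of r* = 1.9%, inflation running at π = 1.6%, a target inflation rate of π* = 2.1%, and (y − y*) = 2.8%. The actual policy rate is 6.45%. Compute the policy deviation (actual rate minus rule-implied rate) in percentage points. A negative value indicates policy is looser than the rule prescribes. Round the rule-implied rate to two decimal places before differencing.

i = 1.9 + 2.1 + 1.5 × (1.6 − 2.1) + 1 × 2.8
   = 1.9 + 2.1 − 0.75 + 2.8 = 6.05
Deviation = 6.45 − 6.05 = 0.40 pp.

0.40 pp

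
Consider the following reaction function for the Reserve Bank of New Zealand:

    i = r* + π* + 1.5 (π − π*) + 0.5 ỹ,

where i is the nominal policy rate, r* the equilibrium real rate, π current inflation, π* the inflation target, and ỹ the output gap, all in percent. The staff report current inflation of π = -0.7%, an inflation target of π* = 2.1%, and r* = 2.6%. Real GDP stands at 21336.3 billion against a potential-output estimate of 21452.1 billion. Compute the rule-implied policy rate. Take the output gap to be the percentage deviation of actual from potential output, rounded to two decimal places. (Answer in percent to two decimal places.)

0.23%

Output gap = 100 × (21336.3 − 21452.1) / 21452.1 = -0.54%.
i = 2.60 + 2.10 + 1.5 × (-0.70 − 2.10) + 0.5 × (-0.54)
   = 2.60 + 2.1 − 4.2 − 0.27 = 0.23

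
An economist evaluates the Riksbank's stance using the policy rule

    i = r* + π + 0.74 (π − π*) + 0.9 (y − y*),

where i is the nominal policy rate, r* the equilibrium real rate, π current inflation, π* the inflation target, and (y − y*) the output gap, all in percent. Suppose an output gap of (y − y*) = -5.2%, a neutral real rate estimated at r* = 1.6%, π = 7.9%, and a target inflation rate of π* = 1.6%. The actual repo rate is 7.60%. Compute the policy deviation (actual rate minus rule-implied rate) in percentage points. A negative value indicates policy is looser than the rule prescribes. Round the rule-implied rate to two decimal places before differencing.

i = 1.6 + 7.9 + 0.74 × (7.9 − 1.6) + 0.9 × (-5.2)
   = 1.6 + 7.9 + 4.662 − 4.68 = 9.48
Deviation = 7.60 − 9.48 = -1.88 pp.

-1.88 pp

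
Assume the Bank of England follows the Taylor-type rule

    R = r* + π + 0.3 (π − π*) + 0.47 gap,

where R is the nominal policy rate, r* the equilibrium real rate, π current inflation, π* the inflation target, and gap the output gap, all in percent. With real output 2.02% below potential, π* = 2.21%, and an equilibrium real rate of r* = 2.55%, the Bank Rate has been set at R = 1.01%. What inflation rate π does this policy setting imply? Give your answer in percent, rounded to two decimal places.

Output 2.02% below potential → gap = -2.02.
Collecting π: R = r* + (1 + 0.3) π − 0.3 π* + 0.47 gap
1.3 π = 1.01 − 2.55 + 0.3 × 2.21 − 0.47 × (-2.02) = 0.0724
π = 0.0724 / 1.3 = 0.06

0.06%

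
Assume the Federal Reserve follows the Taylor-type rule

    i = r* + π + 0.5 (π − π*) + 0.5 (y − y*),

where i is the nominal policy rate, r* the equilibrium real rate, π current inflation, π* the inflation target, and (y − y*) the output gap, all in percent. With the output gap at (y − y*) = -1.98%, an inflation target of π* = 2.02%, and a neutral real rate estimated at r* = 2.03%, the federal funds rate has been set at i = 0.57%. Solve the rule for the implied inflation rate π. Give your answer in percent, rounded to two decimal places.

Collecting π: i = r* + (1 + 0.5) π − 0.5 π* + 0.5 (y − y*)
1.5 π = 0.57 − 2.03 + 0.5 × 2.02 − 0.5 × (-1.98) = 0.54
π = 0.54 / 1.5 = 0.36

0.36%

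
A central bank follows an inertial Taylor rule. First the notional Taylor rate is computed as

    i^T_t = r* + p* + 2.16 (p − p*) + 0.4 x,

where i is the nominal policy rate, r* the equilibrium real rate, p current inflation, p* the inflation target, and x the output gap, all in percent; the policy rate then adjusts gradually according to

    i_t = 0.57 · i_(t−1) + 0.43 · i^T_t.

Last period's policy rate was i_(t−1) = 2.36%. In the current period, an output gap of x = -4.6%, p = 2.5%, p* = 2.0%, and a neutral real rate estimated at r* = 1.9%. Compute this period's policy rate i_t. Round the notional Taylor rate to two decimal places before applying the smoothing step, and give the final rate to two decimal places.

i^T_t = 1.9 + 2.0 + 2.16 × (2.5 − 2.0) + 0.4 × (-4.6)
   = 1.9 + 2 + 1.08 − 1.84 = 3.14
i_t = 0.57 × 2.36 + 0.43 × 3.14 = 1.3452 + 1.3502 = 2.70

2.70%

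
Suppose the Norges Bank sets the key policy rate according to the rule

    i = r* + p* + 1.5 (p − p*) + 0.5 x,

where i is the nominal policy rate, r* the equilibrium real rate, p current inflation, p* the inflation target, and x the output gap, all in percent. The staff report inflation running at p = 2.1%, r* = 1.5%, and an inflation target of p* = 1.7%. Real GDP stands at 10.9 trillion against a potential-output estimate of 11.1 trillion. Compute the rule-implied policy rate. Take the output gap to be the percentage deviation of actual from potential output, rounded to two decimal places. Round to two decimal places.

2.90%

Output gap = 100 × (10.9 − 11.1) / 11.1 = -1.80%.
i = 1.50 + 1.70 + 1.5 × (2.10 − 1.70) + 0.5 × (-1.80)
   = 1.50 + 1.7 + 0.6 − 0.9 = 2.90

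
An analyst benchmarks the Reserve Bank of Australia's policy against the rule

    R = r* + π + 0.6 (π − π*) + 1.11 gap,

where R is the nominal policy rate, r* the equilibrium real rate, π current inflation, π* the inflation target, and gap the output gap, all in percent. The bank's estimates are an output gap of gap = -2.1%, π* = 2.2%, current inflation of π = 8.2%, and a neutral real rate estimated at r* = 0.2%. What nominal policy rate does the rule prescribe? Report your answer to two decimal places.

R = 0.2 + 8.2 + 0.6 × (8.2 − 2.2) + 1.11 × (-2.1)
   = 0.2 + 8.2 + 3.6 − 2.331 = 9.67

9.67%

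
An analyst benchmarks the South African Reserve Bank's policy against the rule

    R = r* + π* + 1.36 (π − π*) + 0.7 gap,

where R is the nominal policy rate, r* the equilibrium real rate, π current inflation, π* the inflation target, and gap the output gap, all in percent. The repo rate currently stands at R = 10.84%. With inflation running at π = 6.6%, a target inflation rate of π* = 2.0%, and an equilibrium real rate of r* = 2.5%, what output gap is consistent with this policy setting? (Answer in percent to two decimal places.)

0.7 gap = 10.84 − 2.5 − 2.0 − 1.36 × (6.6 − 2.0) = 0.084
gap = 0.084 / 0.7 = 0.12

0.12%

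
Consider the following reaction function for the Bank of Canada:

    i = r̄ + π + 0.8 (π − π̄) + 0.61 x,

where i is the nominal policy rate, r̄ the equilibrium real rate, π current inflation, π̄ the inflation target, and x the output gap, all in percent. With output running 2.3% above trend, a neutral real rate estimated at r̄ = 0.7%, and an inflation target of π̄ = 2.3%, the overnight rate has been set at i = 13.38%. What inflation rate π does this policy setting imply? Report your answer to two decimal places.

Output 2.3% above potential → x = 2.3.
Collecting π: i = r̄ + (1 + 0.8) π − 0.8 π̄ + 0.61 x
1.8 π = 13.38 − 0.7 + 0.8 × 2.3 − 0.61 × 2.3 = 13.117
π = 13.117 / 1.8 = 7.29

7.29%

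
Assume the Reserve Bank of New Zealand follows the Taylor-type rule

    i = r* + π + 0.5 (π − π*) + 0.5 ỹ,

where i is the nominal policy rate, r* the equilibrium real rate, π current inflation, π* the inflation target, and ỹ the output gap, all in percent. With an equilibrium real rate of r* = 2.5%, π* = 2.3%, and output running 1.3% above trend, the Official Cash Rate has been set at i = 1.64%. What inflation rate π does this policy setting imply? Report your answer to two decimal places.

-0.24%

Output 1.3% above potential → ỹ = 1.3.
Collecting π: i = r* + (1 + 0.5) π − 0.5 π* + 0.5 ỹ
1.5 π = 1.64 − 2.5 + 0.5 × 2.3 − 0.5 × 1.3 = -0.36
π = -0.36 / 1.5 = -0.24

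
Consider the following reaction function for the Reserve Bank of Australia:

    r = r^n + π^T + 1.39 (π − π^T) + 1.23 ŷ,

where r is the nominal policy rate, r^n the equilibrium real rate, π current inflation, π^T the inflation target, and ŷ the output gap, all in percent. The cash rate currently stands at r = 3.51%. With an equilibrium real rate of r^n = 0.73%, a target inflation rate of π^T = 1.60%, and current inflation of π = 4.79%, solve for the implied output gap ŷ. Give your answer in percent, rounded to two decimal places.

1.23 ŷ = 3.51 − 0.73 − 1.60 − 1.39 × (4.79 − 1.60) = -3.2541
ŷ = -3.2541 / 1.23 = -2.65

-2.65%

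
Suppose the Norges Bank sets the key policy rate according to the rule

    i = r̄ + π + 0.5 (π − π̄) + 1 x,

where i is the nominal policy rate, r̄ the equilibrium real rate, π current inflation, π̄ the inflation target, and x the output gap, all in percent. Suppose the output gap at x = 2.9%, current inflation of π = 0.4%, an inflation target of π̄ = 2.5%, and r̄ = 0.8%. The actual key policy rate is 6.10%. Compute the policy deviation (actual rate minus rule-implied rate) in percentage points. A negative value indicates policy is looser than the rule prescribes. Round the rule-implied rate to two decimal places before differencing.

3.05 pp

i = 0.8 + 0.4 + 0.5 × (0.4 − 2.5) + 1 × 2.9
   = 0.8 + 0.4 − 1.05 + 2.9 = 3.05
Deviation = 6.10 − 3.05 = 3.05 pp.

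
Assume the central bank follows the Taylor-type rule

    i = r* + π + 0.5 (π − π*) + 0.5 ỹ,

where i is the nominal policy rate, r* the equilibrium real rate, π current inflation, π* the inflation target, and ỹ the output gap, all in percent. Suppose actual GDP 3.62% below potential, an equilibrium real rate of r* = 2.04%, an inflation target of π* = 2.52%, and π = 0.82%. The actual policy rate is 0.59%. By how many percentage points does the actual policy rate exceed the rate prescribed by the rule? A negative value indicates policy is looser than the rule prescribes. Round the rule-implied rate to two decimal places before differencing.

0.39 pp

Output 3.62% below potential → ỹ = -3.62.
i = 2.04 + 0.82 + 0.5 × (0.82 − 2.52) + 0.5 × (-3.62)
   = 2.04 + 0.82 − 0.85 − 1.81 = 0.20
Deviation = 0.59 − 0.20 = 0.39 pp.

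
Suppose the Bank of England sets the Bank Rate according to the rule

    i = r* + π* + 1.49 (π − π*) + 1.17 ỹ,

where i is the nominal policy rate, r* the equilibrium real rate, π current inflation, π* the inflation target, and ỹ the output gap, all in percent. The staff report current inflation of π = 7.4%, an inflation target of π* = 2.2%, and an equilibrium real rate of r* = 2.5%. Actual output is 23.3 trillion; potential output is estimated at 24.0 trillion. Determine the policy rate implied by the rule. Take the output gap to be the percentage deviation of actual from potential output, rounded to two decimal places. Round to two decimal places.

9.03%

Output gap = 100 × (23.3 − 24.0) / 24.0 = -2.92%.
i = 2.50 + 2.20 + 1.49 × (7.40 − 2.20) + 1.17 × (-2.92)
   = 2.50 + 2.2 + 7.748 − 3.4164 = 9.03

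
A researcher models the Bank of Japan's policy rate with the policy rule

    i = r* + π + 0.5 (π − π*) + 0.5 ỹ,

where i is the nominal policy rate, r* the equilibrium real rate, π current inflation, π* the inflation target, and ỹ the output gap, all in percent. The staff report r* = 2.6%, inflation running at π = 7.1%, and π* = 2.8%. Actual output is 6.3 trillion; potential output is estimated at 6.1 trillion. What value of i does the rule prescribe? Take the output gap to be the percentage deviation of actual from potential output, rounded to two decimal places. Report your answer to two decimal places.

Output gap = 100 × (6.3 − 6.1) / 6.1 = 3.28%.
i = 2.60 + 7.10 + 0.5 × (7.10 − 2.80) + 0.5 × 3.28
   = 2.60 + 7.1 + 2.15 + 1.64 = 13.49

13.49%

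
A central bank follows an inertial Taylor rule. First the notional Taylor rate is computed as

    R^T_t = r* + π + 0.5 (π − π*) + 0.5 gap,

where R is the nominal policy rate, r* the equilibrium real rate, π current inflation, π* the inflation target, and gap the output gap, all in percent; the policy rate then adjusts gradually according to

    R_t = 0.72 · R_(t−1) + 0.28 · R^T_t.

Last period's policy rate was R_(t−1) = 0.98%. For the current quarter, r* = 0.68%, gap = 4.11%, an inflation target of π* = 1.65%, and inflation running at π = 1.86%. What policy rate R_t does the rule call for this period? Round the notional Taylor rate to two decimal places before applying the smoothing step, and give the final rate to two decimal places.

R^T_t = 0.68 + 1.86 + 0.5 × (1.86 − 1.65) + 0.5 × 4.11
   = 0.68 + 1.86 + 0.105 + 2.055 = 4.70
R_t = 0.72 × 0.98 + 0.28 × 4.70 = 0.7056 + 1.316 = 2.02

2.02%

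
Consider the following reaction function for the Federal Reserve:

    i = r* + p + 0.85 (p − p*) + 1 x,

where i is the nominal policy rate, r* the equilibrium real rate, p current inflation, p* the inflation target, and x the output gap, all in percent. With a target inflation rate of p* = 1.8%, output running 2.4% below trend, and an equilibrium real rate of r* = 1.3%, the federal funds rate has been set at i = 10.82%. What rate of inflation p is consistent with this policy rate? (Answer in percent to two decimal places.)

7.27%

Output 2.4% below potential → x = -2.4.
Collecting p: i = r* + (1 + 0.85) p − 0.85 p* + 1 x
1.85 p = 10.82 − 1.3 + 0.85 × 1.8 − 1 × (-2.4) = 13.45
p = 13.45 / 1.85 = 7.27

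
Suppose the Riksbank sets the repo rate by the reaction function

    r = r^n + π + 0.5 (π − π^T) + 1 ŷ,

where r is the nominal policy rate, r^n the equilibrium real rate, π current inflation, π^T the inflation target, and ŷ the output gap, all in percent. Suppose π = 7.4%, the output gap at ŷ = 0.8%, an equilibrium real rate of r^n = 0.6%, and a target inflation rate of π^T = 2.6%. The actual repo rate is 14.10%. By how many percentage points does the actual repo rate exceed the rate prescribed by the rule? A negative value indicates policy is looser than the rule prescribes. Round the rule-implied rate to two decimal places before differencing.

2.90 pp

r = 0.6 + 7.4 + 0.5 × (7.4 − 2.6) + 1 × 0.8
   = 0.6 + 7.4 + 2.4 + 0.8 = 11.20
Deviation = 14.10 − 11.20 = 2.90 pp.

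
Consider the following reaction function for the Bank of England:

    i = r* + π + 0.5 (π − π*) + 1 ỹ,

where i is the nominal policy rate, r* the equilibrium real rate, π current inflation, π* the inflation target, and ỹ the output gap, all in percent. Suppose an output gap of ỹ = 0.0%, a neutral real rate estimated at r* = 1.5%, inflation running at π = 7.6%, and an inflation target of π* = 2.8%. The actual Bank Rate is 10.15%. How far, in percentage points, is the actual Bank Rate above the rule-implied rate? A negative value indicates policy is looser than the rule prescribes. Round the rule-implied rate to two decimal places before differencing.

-1.35 pp

i = 1.5 + 7.6 + 0.5 × (7.6 − 2.8) + 1 × 0.0
   = 1.5 + 7.6 + 2.4 + 0 = 11.50
Deviation = 10.15 − 11.50 = -1.35 pp.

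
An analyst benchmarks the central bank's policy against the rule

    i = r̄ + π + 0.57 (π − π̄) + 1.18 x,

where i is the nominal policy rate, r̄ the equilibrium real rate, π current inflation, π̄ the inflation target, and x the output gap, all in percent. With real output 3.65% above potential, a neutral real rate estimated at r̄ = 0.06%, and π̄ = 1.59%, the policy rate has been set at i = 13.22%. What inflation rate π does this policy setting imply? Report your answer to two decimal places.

6.22%

Output 3.65% above potential → x = 3.65.
Collecting π: i = r̄ + (1 + 0.57) π − 0.57 π̄ + 1.18 x
1.57 π = 13.22 − 0.06 + 0.57 × 1.59 − 1.18 × 3.65 = 9.7593
π = 9.7593 / 1.57 = 6.22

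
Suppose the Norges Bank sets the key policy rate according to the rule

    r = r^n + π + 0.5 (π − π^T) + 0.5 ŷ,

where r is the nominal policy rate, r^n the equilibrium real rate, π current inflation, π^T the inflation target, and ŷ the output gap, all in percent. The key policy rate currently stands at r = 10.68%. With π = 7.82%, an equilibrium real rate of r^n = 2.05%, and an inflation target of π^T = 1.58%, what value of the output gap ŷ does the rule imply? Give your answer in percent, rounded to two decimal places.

0.5 ŷ = 10.68 − 2.05 − 7.82 − 0.5 × (7.82 − 1.58) = -2.31
ŷ = -2.31 / 0.5 = -4.62

-4.62%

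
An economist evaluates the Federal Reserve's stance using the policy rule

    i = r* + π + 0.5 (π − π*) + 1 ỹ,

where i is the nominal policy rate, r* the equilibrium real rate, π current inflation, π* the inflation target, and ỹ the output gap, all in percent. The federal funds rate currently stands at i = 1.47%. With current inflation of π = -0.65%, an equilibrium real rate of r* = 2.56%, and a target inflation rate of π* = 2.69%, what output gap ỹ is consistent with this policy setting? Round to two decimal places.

1 ỹ = 1.47 − 2.56 − (-0.65) − 0.5 × ((-0.65) − 2.69) = 1.23
ỹ = 1.23 / 1 = 1.23

1.23%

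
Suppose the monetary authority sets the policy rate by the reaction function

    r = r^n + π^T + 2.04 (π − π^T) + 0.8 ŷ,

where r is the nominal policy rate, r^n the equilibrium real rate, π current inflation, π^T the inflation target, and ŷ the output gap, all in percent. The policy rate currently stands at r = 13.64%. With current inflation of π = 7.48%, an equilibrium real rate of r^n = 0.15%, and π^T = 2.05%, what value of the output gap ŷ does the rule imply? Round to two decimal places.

0.8 ŷ = 13.64 − 0.15 − 2.05 − 2.04 × (7.48 − 2.05) = 0.3628
ŷ = 0.3628 / 0.8 = 0.45

0.45%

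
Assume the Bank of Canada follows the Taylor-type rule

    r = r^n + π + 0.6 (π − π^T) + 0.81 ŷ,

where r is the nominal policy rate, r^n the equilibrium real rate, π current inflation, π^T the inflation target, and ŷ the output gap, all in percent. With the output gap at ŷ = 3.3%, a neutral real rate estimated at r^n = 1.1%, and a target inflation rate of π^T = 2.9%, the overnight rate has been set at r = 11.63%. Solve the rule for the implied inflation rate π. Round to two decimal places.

Collecting π: r = r^n + (1 + 0.6) π − 0.6 π^T + 0.81 ŷ
1.6 π = 11.63 − 1.1 + 0.6 × 2.9 − 0.81 × 3.3 = 9.597
π = 9.597 / 1.6 = 6.00

6.00%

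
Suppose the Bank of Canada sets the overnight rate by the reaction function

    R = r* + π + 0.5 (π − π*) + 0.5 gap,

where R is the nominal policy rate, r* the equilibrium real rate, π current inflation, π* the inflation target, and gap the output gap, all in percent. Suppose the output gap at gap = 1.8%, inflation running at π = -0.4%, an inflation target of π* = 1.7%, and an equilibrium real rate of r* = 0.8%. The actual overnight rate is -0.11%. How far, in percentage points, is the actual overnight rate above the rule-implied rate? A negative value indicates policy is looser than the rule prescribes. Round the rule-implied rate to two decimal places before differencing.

R = 0.8 + (-0.4) + 0.5 × (-0.4 − 1.7) + 0.5 × 1.8
   = 0.8 − 0.4 − 1.05 + 0.9 = 0.25
Deviation = -0.11 − 0.25 = -0.36 pp.

-0.36 pp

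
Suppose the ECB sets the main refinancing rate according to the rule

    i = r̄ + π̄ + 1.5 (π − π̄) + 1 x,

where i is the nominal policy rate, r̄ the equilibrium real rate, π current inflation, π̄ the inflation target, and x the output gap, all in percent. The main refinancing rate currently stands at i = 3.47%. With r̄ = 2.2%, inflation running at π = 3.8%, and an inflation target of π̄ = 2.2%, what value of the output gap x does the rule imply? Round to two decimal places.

-3.33%

1 x = 3.47 − 2.2 − 2.2 − 1.5 × (3.8 − 2.2) = -3.33
x = -3.33 / 1 = -3.33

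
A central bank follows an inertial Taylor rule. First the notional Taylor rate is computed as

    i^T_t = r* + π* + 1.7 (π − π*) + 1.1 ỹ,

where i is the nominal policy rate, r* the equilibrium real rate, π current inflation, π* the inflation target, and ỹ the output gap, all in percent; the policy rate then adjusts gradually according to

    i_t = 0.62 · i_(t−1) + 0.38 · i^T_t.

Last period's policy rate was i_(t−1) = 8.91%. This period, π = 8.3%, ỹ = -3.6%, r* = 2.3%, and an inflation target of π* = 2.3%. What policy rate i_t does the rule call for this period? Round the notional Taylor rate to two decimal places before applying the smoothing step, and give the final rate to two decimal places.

9.64%

i^T_t = 2.3 + 2.3 + 1.7 × (8.3 − 2.3) + 1.1 × (-3.6)
   = 2.3 + 2.3 + 10.2 − 3.96 = 10.84
i_t = 0.62 × 8.91 + 0.38 × 10.84 = 5.5242 + 4.1192 = 9.64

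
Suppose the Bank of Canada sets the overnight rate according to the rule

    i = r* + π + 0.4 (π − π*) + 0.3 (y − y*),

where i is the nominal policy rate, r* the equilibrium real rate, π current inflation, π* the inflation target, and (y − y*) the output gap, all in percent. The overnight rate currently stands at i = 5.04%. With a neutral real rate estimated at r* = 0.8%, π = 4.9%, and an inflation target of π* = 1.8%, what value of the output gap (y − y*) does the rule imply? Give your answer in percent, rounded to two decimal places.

0.3 (y − y*) = 5.04 − 0.8 − 4.9 − 0.4 × (4.9 − 1.8) = -1.9
(y − y*) = -1.9 / 0.3 = -6.33

-6.33%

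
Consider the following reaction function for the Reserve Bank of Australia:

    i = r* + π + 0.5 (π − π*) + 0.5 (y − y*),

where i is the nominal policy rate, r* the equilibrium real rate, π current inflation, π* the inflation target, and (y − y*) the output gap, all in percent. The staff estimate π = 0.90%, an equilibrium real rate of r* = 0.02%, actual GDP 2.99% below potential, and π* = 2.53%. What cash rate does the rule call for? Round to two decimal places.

Output 2.99% below potential → (y − y*) = -2.99.
i = 0.02 + 0.90 + 0.5 × (0.90 − 2.53) + 0.5 × (-2.99)
   = 0.02 + 0.9 − 0.815 − 1.495 = -1.39

-1.39%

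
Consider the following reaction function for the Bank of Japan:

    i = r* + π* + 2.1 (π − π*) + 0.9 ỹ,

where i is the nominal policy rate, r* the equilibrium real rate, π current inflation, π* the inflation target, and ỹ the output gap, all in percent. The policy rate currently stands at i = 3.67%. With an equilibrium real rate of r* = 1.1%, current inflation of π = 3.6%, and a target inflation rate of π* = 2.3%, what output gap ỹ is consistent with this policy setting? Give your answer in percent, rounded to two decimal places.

-2.73%

0.9 ỹ = 3.67 − 1.1 − 2.3 − 2.1 × (3.6 − 2.3) = -2.46
ỹ = -2.46 / 0.9 = -2.73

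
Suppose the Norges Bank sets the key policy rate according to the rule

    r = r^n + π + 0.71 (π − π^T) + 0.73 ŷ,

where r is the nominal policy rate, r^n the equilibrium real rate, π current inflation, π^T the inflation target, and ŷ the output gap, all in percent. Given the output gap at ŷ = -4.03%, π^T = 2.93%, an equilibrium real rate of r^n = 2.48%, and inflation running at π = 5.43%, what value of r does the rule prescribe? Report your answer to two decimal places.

6.74%

r = 2.48 + 5.43 + 0.71 × (5.43 − 2.93) + 0.73 × (-4.03)
   = 2.48 + 5.43 + 1.775 − 2.9419 = 6.74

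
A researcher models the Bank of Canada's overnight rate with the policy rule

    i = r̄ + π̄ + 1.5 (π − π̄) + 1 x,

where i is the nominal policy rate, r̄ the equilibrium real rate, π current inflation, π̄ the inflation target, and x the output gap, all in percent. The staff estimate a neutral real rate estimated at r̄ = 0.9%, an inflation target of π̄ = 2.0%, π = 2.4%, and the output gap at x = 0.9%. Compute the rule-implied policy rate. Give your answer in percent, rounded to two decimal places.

i = 0.9 + 2.0 + 1.5 × (2.4 − 2.0) + 1 × 0.9
   = 0.9 + 2 + 0.6 + 0.9 = 4.40

4.40%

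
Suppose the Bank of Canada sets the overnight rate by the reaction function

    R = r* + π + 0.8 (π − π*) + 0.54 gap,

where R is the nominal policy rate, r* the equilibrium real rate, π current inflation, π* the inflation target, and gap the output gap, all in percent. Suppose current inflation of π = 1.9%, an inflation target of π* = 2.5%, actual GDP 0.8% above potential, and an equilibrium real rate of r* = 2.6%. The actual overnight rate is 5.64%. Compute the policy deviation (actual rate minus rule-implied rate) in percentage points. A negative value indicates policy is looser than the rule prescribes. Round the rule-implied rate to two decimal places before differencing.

Output 0.8% above potential → gap = 0.8.
R = 2.6 + 1.9 + 0.8 × (1.9 − 2.5) + 0.54 × 0.8
   = 2.6 + 1.9 − 0.48 + 0.432 = 4.45
Deviation = 5.64 − 4.45 = 1.19 pp.

1.19 pp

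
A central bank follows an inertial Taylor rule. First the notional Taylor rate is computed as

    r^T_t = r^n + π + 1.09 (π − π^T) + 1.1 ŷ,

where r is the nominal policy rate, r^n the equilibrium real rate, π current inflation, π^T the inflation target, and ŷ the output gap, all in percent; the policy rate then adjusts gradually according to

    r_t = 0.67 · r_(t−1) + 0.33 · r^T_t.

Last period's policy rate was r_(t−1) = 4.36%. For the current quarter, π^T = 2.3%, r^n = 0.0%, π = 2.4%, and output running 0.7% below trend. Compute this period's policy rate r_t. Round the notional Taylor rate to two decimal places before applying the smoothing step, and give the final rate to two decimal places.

3.50%

Output 0.7% below potential → ŷ = -0.7.
r^T_t = 0.0 + 2.4 + 1.09 × (2.4 − 2.3) + 1.1 × (-0.7)
   = 0.0 + 2.4 + 0.109 − 0.77 = 1.74
r_t = 0.67 × 4.36 + 0.33 × 1.74 = 2.9212 + 0.5742 = 3.50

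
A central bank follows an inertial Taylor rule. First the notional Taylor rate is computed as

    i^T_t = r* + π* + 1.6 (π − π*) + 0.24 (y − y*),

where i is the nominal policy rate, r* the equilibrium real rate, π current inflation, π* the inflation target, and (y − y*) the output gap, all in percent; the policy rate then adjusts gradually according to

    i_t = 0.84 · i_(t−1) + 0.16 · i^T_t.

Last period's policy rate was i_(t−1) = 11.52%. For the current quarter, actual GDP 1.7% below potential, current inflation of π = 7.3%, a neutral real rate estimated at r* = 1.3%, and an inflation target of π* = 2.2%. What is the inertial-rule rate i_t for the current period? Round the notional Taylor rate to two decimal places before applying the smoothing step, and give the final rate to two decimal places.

11.48%

Output 1.7% below potential → (y − y*) = -1.7.
i^T_t = 1.3 + 2.2 + 1.6 × (7.3 − 2.2) + 0.24 × (-1.7)
   = 1.3 + 2.2 + 8.16 − 0.408 = 11.25
i_t = 0.84 × 11.52 + 0.16 × 11.25 = 9.6768 + 1.8 = 11.48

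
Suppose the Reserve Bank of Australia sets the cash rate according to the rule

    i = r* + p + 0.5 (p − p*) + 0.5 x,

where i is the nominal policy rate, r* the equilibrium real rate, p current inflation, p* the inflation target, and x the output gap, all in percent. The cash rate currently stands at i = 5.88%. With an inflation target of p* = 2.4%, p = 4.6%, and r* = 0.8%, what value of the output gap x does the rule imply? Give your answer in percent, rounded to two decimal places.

0.5 x = 5.88 − 0.8 − 4.6 − 0.5 × (4.6 − 2.4) = -0.62
x = -0.62 / 0.5 = -1.24

-1.24%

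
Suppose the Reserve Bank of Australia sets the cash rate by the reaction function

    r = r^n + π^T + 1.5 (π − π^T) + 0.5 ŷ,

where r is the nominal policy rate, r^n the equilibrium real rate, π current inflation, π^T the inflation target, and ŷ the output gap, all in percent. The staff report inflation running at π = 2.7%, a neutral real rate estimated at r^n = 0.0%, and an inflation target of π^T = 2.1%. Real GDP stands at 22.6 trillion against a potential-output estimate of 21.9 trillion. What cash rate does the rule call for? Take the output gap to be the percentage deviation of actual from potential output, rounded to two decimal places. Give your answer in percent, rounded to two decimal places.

Output gap = 100 × (22.6 − 21.9) / 21.9 = 3.20%.
r = 0.00 + 2.10 + 1.5 × (2.70 − 2.10) + 0.5 × 3.20
   = 0.00 + 2.1 + 0.9 + 1.6 = 4.60

4.60%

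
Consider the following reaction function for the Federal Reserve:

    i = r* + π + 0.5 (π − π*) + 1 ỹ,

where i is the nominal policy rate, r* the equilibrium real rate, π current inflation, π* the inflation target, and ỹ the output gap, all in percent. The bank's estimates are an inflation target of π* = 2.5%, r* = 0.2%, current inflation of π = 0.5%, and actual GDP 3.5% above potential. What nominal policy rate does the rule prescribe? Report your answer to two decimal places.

Output 3.5% above potential → ỹ = 3.5.
i = 0.2 + 0.5 + 0.5 × (0.5 − 2.5) + 1 × 3.5
   = 0.2 + 0.5 − 1 + 3.5 = 3.20

3.20%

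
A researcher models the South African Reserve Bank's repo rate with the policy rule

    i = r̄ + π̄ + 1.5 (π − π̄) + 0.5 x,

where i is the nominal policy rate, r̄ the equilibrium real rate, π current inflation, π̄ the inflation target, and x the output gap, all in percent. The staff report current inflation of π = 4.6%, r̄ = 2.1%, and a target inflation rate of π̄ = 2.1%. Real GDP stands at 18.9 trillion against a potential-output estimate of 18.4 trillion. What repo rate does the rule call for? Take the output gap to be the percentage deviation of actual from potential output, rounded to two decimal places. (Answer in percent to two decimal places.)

Output gap = 100 × (18.9 − 18.4) / 18.4 = 2.72%.
i = 2.10 + 2.10 + 1.5 × (4.60 − 2.10) + 0.5 × 2.72
   = 2.10 + 2.1 + 3.75 + 1.36 = 9.31

9.31%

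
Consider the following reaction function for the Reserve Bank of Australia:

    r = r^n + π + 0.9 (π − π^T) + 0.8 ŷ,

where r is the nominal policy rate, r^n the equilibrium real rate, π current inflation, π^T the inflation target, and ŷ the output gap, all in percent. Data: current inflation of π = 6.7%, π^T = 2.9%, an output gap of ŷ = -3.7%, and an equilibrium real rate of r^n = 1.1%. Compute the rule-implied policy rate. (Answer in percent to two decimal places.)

8.26%

r = 1.1 + 6.7 + 0.9 × (6.7 − 2.9) + 0.8 × (-3.7)
   = 1.1 + 6.7 + 3.42 − 2.96 = 8.26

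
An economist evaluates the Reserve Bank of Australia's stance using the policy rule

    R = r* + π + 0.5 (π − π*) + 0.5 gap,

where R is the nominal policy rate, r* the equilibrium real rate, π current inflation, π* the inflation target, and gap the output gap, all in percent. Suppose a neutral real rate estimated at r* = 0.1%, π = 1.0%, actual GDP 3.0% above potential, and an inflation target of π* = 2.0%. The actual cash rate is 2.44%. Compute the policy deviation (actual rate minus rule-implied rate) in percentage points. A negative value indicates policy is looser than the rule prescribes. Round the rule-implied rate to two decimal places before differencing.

0.34 pp

Output 3.0% above potential → gap = 3.0.
R = 0.1 + 1.0 + 0.5 × (1.0 − 2.0) + 0.5 × 3.0
   = 0.1 + 1 − 0.5 + 1.5 = 2.10
Deviation = 2.44 − 2.10 = 0.34 pp.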